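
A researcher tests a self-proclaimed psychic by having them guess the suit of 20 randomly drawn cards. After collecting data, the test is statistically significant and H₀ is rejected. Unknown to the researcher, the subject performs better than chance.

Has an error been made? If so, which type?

Neither — the decision is correct.

The conventional null hypothesis here is that the subject is guessing at random (p = 1/4).
The test rejected a false H₀ — the decision matches the true state.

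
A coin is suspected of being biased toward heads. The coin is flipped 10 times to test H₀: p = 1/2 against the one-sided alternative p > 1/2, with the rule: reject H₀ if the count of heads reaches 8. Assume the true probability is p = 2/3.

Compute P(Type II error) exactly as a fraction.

A Type II error is failing to reject when Ha holds: with p = 2/3, β = P(Y ≤ 7).
Summing C(10,j)·(2/3)^j·(1/3)^{10-j} for j = 0..7 gives 13795/19683.

13795/19683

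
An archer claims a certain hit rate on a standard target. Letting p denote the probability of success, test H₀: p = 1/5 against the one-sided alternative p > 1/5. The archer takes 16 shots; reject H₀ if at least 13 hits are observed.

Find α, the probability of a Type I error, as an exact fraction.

1513/6103515625

The Type I error probability is α = P(S ≥ 13) computed under H₀, where S ~ Binomial(16, 1/5).
Summing C(16,j)(1/5)^j(4/5)^{16−j} for j = 13,…,16 gives 1513/6103515625.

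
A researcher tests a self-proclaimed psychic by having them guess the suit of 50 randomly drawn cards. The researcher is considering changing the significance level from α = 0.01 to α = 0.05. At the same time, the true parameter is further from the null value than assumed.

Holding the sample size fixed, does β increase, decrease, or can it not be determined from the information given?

A larger α widens the rejection region, so when the alternative is true more outcomes lead to rejection — failing to reject becomes less likely. The further the true parameter sits from the null value, the more of the Ha sampling distribution falls in the rejection region. Both changes push β in the same direction.

It decreases.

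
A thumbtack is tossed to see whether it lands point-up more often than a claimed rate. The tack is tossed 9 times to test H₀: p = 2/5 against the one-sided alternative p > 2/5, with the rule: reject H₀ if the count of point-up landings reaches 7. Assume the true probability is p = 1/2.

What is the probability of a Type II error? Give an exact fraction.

233/256

β = P(fail to reject H₀ | Ha true) = P(X ≤ 6 | p = 1/2), X ~ Binomial(9, 1/2).
Adding the binomial probabilities P(X=0)+…+P(X=6) at p = 1/2 gives 233/256.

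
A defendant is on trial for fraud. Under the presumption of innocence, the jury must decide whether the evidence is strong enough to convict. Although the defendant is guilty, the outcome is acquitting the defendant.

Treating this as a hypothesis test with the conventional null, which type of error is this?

The null hypothesis here is that the defendant is innocent.
'Acquitting the defendant' corresponds to failing to reject H₀.
H₀ was not rejected but H₀ is false — a Type II error (false negative).

Type II error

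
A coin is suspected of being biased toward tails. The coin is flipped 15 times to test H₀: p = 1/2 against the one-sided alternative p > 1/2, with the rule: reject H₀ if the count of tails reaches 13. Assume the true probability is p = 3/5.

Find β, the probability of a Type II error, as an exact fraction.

β = P(fail to reject H₀ | Ha true) = P(S ≤ 12 | p = 3/5), S ~ Binomial(15, 3/5).
Summing C(15,j)·(3/5)^j·(2/5)^{15-j} for j = 0..12 gives 29690124488/30517578125.

29690124488/30517578125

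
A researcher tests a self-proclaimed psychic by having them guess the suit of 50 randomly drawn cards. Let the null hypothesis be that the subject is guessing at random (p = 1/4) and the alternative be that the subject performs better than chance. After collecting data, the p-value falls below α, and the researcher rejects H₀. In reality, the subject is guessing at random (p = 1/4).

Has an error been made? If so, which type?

H₀ was rejected, but H₀ is actually true.
Rejecting a true null hypothesis is a Type I error (false positive).

Type I error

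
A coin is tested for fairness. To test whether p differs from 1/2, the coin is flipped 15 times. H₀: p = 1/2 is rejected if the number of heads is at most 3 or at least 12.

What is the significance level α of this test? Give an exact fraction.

Under H₀, K ~ Binomial(15, 1/2); α is the probability of landing in either tail, P(K ≤ 3) + P(K ≥ 12).
By symmetry, α = 2·P(K ≤ 3) = 2·(1 + 15 + 105 + 455)/32768 = 1152/32768 = 9/256.

9/256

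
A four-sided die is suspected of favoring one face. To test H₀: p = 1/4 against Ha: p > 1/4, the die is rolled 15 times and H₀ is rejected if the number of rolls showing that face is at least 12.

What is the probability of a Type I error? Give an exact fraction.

Under H₀, K ~ Binomial(15, 1/4), and α = P(K ≥ 12).
P(K ≥ 12) = Σ_{j=12}^{15} C(15,j)·(1/4)^j·(3/4)^{15-j} = 3319/268435456.

3319/268435456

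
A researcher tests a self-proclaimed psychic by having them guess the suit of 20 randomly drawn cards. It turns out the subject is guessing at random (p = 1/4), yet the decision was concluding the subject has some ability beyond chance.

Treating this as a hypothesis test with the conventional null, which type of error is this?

The null hypothesis here is that the subject is guessing at random (p = 1/4).
'Concluding the subject has some ability beyond chance' corresponds to rejecting H₀.
H₀ was rejected but H₀ is true — a Type I error (false positive).

Type I error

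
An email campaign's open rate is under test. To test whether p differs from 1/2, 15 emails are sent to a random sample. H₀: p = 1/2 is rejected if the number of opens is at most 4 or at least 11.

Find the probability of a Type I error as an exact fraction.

1941/16384

The significance level is the null-hypothesis probability of the rejection region {≤4} ∪ {≥11}.
By symmetry, α = 2·P(X ≤ 4) = 2·(1 + 15 + 105 + 455 + 1365)/32768 = 3882/32768 = 1941/16384.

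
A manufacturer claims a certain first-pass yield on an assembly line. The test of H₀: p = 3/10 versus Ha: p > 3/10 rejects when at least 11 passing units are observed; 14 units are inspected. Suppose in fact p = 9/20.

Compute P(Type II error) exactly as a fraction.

809836111480091663/819200000000000000

β = P(fail to reject H₀ | Ha true) = P(K ≤ 10 | p = 9/20), K ~ Binomial(14, 9/20).
Summing C(14,j)·(9/20)^j·(11/20)^{14-j} for j = 0..10 gives 809836111480091663/819200000000000000.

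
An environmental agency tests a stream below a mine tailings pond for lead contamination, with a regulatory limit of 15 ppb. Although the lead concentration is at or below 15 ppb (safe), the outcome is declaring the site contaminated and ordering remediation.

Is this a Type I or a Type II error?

The null hypothesis here is that the lead concentration is at or below 15 ppb (safe).
'Declaring the site contaminated and ordering remediation' corresponds to rejecting H₀.
H₀ was rejected but H₀ is true — a Type I error (false positive).

Type I error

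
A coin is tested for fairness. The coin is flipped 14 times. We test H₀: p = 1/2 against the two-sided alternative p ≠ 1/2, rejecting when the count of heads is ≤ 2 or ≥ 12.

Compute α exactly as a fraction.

The significance level is the null-hypothesis probability of the rejection region {≤2} ∪ {≥12}.
The two tails are symmetric, so α = 2·(1 + 14 + 91)/2^14 = 212/16384 = 53/4096.

53/4096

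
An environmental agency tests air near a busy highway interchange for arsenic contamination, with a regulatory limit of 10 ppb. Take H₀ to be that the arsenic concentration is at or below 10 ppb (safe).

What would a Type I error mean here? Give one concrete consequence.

A Type I error would mean concluding that the arsenic concentration exceeds 10 ppb when in fact the arsenic concentration is at or below 10 ppb (safe). Consequence: a clean site is subjected to costly and unnecessary remediation.

A Type I error is rejecting H₀ when H₀ is true.
Here that means declaring the site contaminated and ordering remediation when actually the arsenic concentration is at or below 10 ppb (safe).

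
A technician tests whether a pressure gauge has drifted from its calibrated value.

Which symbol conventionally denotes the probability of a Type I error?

P(Type I error) = P(reject H₀ | H₀ true) = α, the significance level.

α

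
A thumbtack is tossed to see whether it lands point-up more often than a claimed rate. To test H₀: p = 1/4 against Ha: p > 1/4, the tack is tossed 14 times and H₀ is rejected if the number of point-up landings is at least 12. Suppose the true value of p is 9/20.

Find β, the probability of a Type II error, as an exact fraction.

A Type II error is failing to reject when Ha holds: with p = 9/20, β = P(S ≤ 11).
Adding the binomial probabilities P(S=0)+…+P(S=11) at p = 9/20 gives 817437922121895041/819200000000000000.

817437922121895041/819200000000000000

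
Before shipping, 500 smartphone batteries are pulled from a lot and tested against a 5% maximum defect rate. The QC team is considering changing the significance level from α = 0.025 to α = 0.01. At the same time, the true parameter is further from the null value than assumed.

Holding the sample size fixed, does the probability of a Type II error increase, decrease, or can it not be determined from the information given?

Cannot be determined from the information given.

The first change alone would make β increase; the second alone would make β decrease. Which effect dominates depends on the magnitudes, which are not given.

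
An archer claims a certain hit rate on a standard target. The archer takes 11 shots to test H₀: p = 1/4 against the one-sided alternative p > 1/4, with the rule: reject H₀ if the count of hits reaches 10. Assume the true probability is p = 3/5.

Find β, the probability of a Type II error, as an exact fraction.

1894076/1953125

Under the alternative p = 3/5, K ~ Binomial(11, 3/5); β is the probability the test does not reject, P(K < 10).
Equivalently, β = 1 − P(K ≥ 10) = 1894076/1953125.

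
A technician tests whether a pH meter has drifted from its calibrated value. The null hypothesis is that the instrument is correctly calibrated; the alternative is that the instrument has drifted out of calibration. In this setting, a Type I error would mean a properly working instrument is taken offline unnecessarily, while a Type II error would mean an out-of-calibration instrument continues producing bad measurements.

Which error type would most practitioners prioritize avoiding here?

Type II error

The Type II consequence (an out-of-calibration instrument continues producing bad measurements) is more severe than the Type I consequence (a properly working instrument is taken offline unnecessarily).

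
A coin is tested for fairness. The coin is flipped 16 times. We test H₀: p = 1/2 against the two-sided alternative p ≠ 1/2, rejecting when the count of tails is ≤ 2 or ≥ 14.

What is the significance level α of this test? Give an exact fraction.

The significance level is the null-hypothesis probability of the rejection region {≤2} ∪ {≥14}.
The two tails are symmetric, so α = 2·(1 + 16 + 120)/2^16 = 274/65536 = 137/32768.

137/32768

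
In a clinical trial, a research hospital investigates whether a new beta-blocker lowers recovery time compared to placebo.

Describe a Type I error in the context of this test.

With the conventional null hypothesis that the drug has no effect on recovery time:
A Type I error is rejecting H₀ when H₀ is true.
Here that means concluding that the drug is effective when actually the drug has no effect on recovery time.

A Type I error would mean concluding that the drug lowers recovery time when in fact the drug has no effect on recovery time.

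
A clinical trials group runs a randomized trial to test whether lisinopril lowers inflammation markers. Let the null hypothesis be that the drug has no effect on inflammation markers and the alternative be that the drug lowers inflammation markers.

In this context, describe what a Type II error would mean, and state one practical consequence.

A Type II error is failing to reject H₀ when H₀ is false.
Here that means concluding there is insufficient evidence that the drug works when actually the drug lowers inflammation markers.

A Type II error would mean concluding that the drug has no effect on inflammation markers (or at least failing to establish that the drug lowers inflammation markers) when in fact the drug lowers inflammation markers. Consequence: patients are denied access to a medication that would have helped them.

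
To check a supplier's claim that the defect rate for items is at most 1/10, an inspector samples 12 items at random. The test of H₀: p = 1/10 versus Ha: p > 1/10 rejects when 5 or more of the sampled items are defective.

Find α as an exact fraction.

Under H₀, K ~ Binomial(12, 1/10); the Type I error rate is P(K ≥ 5).
Computing the lower-tail complement: 1 − 99567065673/100000000000 = 432934327/100000000000.

432934327/100000000000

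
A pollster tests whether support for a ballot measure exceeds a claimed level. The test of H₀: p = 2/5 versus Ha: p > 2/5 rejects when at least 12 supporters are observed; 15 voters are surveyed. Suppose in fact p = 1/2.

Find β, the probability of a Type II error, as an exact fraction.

Under the alternative p = 1/2, X ~ Binomial(15, 1/2); β is the probability the test does not reject, P(X < 12).
Adding the binomial probabilities P(X=0)+…+P(X=11) at p = 1/2 gives 503/512.

503/512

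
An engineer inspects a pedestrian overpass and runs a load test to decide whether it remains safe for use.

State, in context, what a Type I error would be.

With the conventional null hypothesis that the structure meets the required load capacity (safe):
A Type I error is rejecting H₀ when H₀ is true.
Here that means closing the structure for repairs when actually the structure meets the required load capacity (safe).

A Type I error would mean concluding that the structure is structurally deficient when in fact the structure meets the required load capacity (safe).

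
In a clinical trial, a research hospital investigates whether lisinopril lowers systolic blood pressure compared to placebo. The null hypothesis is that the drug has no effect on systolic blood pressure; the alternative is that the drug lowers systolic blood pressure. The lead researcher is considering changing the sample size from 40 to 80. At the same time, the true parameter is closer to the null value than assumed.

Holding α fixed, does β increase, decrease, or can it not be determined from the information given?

The first change alone would make β decrease; the second alone would make β increase. Which effect dominates depends on the magnitudes, which are not given.

Cannot be determined from the information given.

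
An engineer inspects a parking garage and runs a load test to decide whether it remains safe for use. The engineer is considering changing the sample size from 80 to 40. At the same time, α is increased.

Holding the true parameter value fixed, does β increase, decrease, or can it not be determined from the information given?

Cannot be determined from the information given.

The first change alone would make β increase; the second alone would make β decrease. Which effect dominates depends on the magnitudes, which are not given.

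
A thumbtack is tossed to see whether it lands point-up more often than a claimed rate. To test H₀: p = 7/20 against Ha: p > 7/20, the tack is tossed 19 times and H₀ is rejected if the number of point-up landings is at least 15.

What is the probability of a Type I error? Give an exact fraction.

30172619187361172599/262144000000000000000000

α = P(reject H₀ | H₀ true) = P(S ≥ 15 | p = 7/20), with S ~ Binomial(19, 7/20).
P(S ≥ 15) = Σ_{j=15}^{19} C(19,j)·(7/20)^j·(13/20)^{19-j} = 30172619187361172599/262144000000000000000000.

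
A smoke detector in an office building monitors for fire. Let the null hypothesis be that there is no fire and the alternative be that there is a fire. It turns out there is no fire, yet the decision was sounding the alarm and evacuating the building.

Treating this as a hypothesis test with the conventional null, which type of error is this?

'Sounding the alarm and evacuating the building' corresponds to rejecting H₀.
H₀ was rejected but H₀ is true — a Type I error (false positive).

Type I error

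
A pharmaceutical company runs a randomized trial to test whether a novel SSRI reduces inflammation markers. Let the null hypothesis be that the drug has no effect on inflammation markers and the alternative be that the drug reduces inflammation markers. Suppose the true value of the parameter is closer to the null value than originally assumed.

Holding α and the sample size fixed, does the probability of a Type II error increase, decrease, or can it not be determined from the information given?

A smaller departure from H₀ means the test statistic under Ha is distributed closer to where it would be under H₀; rejection becomes less likely.

It increases.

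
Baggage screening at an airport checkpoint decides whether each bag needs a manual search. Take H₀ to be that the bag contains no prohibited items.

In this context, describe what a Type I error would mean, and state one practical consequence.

A Type I error would mean concluding that the bag contains a prohibited item when in fact the bag contains no prohibited items. Consequence: a harmless bag is searched, delaying the passenger.

A Type I error is rejecting H₀ when H₀ is true.
Here that means flagging the bag for a manual search when actually the bag contains no prohibited items.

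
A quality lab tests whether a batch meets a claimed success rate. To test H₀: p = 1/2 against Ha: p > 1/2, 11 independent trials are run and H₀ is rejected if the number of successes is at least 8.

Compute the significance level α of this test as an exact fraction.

29/256

The Type I error probability is α = P(Y ≥ 8) computed under H₀, where Y ~ Binomial(11, 1/2).
Summing the upper tail: (165 + 55 + 11 + 1) / 2^11 = 232/2048 = 29/256.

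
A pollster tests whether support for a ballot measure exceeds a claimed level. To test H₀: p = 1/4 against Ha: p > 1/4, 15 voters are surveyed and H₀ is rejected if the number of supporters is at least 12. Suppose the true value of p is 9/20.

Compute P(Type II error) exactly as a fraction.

A Type II error is failing to reject when Ha holds: with p = 9/20, β = P(X ≤ 11).
Adding the binomial probabilities P(X=0)+…+P(X=11) at p = 9/20 gives 8140171073330835209/8192000000000000000.

8140171073330835209/8192000000000000000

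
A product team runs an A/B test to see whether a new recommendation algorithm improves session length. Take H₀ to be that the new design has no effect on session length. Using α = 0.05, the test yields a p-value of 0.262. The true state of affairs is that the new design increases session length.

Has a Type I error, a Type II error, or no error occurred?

Since p = 0.262 ≥ α = 0.05, H₀ is not rejected.
H₀ is false (actually the new design increases session length).
Failing to reject a false H₀ is a Type II error.

Type II error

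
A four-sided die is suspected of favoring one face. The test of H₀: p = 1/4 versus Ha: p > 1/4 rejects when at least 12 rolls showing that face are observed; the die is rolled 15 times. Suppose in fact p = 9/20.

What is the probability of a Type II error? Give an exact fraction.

Under the alternative p = 9/20, Y ~ Binomial(15, 9/20); β is the probability the test does not reject, P(Y < 12).
Adding the binomial probabilities P(Y=0)+…+P(Y=11) at p = 9/20 gives 8140171073330835209/8192000000000000000.

8140171073330835209/8192000000000000000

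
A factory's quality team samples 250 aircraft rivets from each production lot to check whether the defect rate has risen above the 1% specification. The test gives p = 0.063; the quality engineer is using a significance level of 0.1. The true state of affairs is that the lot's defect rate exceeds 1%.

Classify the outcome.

The conventional null hypothesis is that the lot's defect rate is 1% (within specification).
Since p = 0.063 < α = 0.1, H₀ is rejected.
H₀ is false (actually the lot's defect rate exceeds 1%).
The decision matches the true state — no error.

No error — this is a correct decision.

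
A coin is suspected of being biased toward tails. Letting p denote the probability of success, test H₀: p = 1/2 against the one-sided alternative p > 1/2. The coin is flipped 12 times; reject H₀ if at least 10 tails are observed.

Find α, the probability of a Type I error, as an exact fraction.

The Type I error probability is α = P(S ≥ 10) computed under H₀, where S ~ Binomial(12, 1/2).
That's C(12,10) + C(12,11) + C(12,12) over 2^12, i.e. (66 + 12 + 1)/4096 = 79/4096.

79/4096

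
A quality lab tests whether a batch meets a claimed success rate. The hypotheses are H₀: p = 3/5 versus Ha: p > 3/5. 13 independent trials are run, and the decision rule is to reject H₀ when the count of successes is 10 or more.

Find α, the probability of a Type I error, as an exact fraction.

41157153/244140625

α = P(reject H₀ | H₀ true) = P(X ≥ 10 | p = 3/5), with X ~ Binomial(13, 3/5).
Summing C(13,j)(3/5)^j(2/5)^{13−j} for j = 10,…,13 gives 41157153/244140625.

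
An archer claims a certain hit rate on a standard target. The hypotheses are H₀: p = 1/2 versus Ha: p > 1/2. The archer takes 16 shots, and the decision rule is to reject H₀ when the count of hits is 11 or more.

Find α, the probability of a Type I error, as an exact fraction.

6885/65536

α = P(reject H₀ | H₀ true) = P(S ≥ 11 | p = 1/2), with S ~ Binomial(16, 1/2).
Summing the upper tail: (4368 + 1820 + 560 + 120 + 16 + 1) / 2^16 = 6885/65536.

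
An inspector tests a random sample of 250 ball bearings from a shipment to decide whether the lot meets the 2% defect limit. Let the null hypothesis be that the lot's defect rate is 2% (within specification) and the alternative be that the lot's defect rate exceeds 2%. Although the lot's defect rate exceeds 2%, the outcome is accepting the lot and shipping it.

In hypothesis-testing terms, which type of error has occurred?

'Accepting the lot and shipping it' corresponds to failing to reject H₀.
H₀ was not rejected but H₀ is false — a Type II error (false negative).

Type II error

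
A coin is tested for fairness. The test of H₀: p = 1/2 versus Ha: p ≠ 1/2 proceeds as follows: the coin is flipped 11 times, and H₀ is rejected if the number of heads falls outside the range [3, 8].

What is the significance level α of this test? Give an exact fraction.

67/1024

The significance level is the null-hypothesis probability of the rejection region {≤2} ∪ {≥9}.
The two tails are symmetric, so α = 2·(1 + 11 + 55)/2^11 = 134/2048 = 67/1024.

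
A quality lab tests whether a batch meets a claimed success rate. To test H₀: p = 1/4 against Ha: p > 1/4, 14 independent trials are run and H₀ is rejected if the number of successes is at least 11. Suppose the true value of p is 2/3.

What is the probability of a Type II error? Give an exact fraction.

3533689/4782969

β = P(fail to reject H₀ | Ha true) = P(Y ≤ 10 | p = 2/3), Y ~ Binomial(14, 2/3).
Equivalently, β = 1 − P(Y ≥ 11) = 3533689/4782969.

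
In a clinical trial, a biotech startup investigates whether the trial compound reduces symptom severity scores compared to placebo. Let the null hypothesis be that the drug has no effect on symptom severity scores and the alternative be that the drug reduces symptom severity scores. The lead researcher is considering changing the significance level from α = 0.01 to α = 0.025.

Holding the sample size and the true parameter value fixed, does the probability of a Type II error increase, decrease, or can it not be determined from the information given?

A larger α widens the rejection region, so when the alternative is true more outcomes lead to rejection — failing to reject becomes less likely.

It decreases.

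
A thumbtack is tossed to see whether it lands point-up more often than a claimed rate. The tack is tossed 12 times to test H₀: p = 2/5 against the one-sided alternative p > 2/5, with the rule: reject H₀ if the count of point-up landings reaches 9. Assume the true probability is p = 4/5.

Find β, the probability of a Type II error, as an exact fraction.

A Type II error is failing to reject when Ha holds: with p = 4/5, β = P(Y ≤ 8).
Equivalently, β = 1 − P(Y ≥ 9) = 10030813/48828125.

10030813/48828125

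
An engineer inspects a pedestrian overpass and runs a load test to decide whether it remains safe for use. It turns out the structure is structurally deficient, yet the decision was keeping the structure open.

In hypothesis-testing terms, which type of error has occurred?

The null hypothesis here is that the structure meets the required load capacity (safe).
'Keeping the structure open' corresponds to failing to reject H₀.
H₀ was not rejected but H₀ is false — a Type II error (false negative).

Type II error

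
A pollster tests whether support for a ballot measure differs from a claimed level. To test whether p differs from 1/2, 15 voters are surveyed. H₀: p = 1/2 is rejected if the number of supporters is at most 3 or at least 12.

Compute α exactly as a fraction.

α = P(Y ≤ 3 or Y ≥ 12 | p = 1/2), Y ~ Binomial(15, 1/2).
The two tails are symmetric, so α = 2·(1 + 15 + 105 + 455)/2^15 = 1152/32768 = 9/256.

9/256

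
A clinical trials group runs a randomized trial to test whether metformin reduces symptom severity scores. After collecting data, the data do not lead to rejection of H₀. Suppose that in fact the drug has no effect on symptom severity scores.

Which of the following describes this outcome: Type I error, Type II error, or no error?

The conventional null hypothesis here is that the drug has no effect on symptom severity scores.
The test retained a true H₀ — the decision matches the true state.

Neither — the decision is correct.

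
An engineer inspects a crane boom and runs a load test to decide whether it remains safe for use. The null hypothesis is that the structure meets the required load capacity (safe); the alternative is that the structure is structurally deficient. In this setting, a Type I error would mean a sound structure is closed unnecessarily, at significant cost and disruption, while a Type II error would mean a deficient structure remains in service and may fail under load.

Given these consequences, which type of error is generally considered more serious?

Type II error

The Type II consequence (a deficient structure remains in service and may fail under load) is more severe than the Type I consequence (a sound structure is closed unnecessarily, at significant cost and disruption).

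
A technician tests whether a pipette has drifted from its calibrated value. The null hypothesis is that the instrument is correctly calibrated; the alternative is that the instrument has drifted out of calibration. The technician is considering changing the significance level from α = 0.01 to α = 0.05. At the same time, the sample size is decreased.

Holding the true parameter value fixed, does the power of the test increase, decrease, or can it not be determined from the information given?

Cannot be determined from the information given.

The first change alone would make β decrease; the second alone would make β increase. Which effect dominates depends on the magnitudes, which are not given.
Since power = 1 − β, the effect on power is likewise indeterminate.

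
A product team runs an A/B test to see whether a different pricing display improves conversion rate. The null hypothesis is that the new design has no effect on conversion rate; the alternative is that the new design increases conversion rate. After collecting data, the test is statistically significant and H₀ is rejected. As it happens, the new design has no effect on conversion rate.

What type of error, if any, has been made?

Type I error

H₀ was rejected, but H₀ is actually true.
Rejecting a true null hypothesis is a Type I error (false positive).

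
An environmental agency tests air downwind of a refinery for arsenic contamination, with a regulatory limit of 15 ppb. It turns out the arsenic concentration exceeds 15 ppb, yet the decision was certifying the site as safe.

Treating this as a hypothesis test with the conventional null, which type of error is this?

The null hypothesis here is that the arsenic concentration is at or below 15 ppb (safe).
'Certifying the site as safe' corresponds to failing to reject H₀.
H₀ was not rejected but H₀ is false — a Type II error (false negative).

Type II error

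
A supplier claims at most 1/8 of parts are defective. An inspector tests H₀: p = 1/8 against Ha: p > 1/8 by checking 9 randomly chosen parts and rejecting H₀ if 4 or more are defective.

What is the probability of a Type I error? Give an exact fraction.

76589/4194304

Under H₀, K ~ Binomial(9, 1/8); the Type I error rate is P(K ≥ 4).
α = 1 − P(K ≤ 3) = 1 − 4117715/4194304 = 76589/4194304.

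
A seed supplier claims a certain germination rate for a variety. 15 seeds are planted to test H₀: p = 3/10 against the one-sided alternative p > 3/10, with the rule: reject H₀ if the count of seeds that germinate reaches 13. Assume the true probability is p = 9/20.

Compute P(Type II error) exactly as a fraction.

32731725032763916841/32768000000000000000

Under the alternative p = 9/20, K ~ Binomial(15, 9/20); β is the probability the test does not reject, P(K < 13).
Summing C(15,j)·(9/20)^j·(11/20)^{15-j} for j = 0..12 gives 32731725032763916841/32768000000000000000.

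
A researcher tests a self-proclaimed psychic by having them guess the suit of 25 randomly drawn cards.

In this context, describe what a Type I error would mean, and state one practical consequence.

With the conventional null hypothesis that the subject is guessing at random (p = 1/4):
A Type I error is rejecting H₀ when H₀ is true.
Here that means concluding the subject has some ability beyond chance when actually the subject is guessing at random (p = 1/4).

A Type I error would mean concluding that the subject performs better than chance when in fact the subject is guessing at random (p = 1/4). Consequence: a lucky guesser is credited with psychic ability.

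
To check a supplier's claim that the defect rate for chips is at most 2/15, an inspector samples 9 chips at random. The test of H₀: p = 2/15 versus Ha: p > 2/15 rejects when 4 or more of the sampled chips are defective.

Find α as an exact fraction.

Under H₀, S ~ Binomial(9, 2/15); the Type I error rate is P(S ≥ 4).
Computing the lower-tail complement: 1 − 37567054447/38443359375 = 876304928/38443359375.

876304928/38443359375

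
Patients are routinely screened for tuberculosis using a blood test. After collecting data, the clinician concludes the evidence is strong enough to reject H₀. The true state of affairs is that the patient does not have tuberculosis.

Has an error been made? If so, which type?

The conventional null hypothesis here is that the patient does not have tuberculosis.
H₀ was rejected, but H₀ is actually true.
Rejecting a true null hypothesis is a Type I error (false positive).

Type I error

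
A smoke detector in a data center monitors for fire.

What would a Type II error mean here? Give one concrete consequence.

With the conventional null hypothesis that there is no fire:
A Type II error is failing to reject H₀ when H₀ is false.
Here that means remaining silent when actually there is a fire.

A Type II error would mean concluding that there is no fire (or at least failing to establish that there is a fire) when in fact there is a fire. Consequence: a real fire goes undetected.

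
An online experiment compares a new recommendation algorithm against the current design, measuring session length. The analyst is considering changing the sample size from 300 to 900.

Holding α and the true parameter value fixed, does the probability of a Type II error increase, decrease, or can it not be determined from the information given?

It decreases.

Increasing n separates the H₀ and Ha sampling distributions, so under Ha fewer outcomes land in the acceptance region.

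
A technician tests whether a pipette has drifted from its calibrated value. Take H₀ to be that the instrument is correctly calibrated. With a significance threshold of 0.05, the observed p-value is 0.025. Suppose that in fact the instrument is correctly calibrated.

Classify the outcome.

Type I error

Since p = 0.025 < α = 0.05, H₀ is rejected.
H₀ is true (actually the instrument is correctly calibrated).
Rejecting a true H₀ is a Type I error.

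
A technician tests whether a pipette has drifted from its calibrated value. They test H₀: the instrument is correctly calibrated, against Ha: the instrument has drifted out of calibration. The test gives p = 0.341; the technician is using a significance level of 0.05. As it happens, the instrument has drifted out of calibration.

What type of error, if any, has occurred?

Type II error

Since p = 0.341 ≥ α = 0.05, H₀ is not rejected.
H₀ is false (actually the instrument has drifted out of calibration).
Failing to reject a false H₀ is a Type II error.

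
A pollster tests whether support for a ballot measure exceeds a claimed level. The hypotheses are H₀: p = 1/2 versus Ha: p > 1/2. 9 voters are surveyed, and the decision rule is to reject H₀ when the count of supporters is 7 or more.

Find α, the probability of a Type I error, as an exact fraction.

Under H₀, X ~ Binomial(9, 1/2), and α = P(X ≥ 7).
That's C(9,7) + C(9,8) + C(9,9) over 2^9, i.e. (36 + 9 + 1)/512 = 46/512 = 23/256.

23/256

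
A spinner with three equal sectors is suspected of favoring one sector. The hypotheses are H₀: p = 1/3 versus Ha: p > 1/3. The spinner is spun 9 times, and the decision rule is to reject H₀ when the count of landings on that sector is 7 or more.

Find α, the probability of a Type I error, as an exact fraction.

163/19683

Under H₀, X ~ Binomial(9, 1/3), and α = P(X ≥ 7).
Summing C(9,j)(1/3)^j(2/3)^{9−j} for j = 7,…,9 gives 163/19683.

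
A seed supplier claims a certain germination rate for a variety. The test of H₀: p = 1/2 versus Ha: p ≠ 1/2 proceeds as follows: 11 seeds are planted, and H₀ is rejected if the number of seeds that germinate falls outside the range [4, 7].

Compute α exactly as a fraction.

The significance level is the null-hypothesis probability of the rejection region {≤3} ∪ {≥8}.
Each tail has probability (1 + 11 + 55 + 165)/2048; doubling gives α = 464/2048 = 29/128.

29/128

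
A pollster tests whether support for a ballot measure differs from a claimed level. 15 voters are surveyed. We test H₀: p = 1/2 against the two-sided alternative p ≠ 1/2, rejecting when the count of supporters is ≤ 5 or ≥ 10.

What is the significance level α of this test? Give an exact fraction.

α = P(Y ≤ 5 or Y ≥ 10 | p = 1/2), Y ~ Binomial(15, 1/2).
Each tail has probability (1 + 15 + 105 + 455 + 1365 + 3003)/32768; doubling gives α = 9888/32768 = 309/1024.

309/1024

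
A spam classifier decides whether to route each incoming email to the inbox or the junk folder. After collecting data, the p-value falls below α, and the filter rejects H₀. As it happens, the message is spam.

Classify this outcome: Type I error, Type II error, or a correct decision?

Neither — the decision is correct.

The conventional null hypothesis here is that the message is legitimate (not spam).
The test rejected a false H₀ — the decision matches the true state.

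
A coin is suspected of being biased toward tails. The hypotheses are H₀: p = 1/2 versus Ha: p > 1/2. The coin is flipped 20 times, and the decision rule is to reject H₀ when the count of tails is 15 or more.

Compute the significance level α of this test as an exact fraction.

5425/262144

The Type I error probability is α = P(S ≥ 15) computed under H₀, where S ~ Binomial(20, 1/2).
Summing the upper tail: (15504 + 4845 + 1140 + 190 + 20 + 1) / 2^20 = 21700/1048576 = 5425/262144.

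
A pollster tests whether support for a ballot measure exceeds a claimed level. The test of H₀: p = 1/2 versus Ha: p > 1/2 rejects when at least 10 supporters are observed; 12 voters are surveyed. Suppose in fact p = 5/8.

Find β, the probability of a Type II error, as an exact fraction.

60916742361/68719476736

Under the alternative p = 5/8, K ~ Binomial(12, 5/8); β is the probability the test does not reject, P(K < 10).
Adding the binomial probabilities P(K=0)+…+P(K=9) at p = 5/8 gives 60916742361/68719476736.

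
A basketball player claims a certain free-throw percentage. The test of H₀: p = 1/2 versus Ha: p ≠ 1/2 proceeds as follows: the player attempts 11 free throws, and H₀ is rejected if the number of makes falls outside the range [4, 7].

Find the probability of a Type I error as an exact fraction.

The significance level is the null-hypothesis probability of the rejection region {≤3} ∪ {≥8}.
The two tails are symmetric, so α = 2·(1 + 11 + 55 + 165)/2^11 = 464/2048 = 29/128.

29/128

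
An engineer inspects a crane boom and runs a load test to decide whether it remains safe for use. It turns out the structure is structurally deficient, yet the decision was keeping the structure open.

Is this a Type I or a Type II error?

The null hypothesis here is that the structure meets the required load capacity (safe).
'Keeping the structure open' corresponds to failing to reject H₀.
H₀ was not rejected but H₀ is false — a Type II error (false negative).

Type II error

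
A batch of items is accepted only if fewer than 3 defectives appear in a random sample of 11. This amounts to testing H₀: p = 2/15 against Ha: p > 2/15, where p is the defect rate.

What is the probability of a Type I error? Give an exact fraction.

The significance level is the probability, assuming p = 2/15, of seeing 3 or more defectives in 11 draws.
α = 1 − P(Y ≤ 2) = 1 − 10604499373/12814453125 = 2209953752/12814453125.

2209953752/12814453125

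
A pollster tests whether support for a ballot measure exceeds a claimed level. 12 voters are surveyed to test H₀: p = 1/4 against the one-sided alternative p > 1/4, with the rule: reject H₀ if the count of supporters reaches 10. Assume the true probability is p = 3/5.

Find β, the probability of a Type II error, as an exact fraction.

A Type II error is failing to reject when Ha holds: with p = 3/5, β = P(S ≤ 9).
Summing C(12,j)·(3/5)^j·(2/5)^{12-j} for j = 0..9 gives 44753744/48828125.

44753744/48828125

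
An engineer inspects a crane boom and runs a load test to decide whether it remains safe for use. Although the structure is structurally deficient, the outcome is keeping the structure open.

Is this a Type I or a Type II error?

The null hypothesis here is that the structure meets the required load capacity (safe).
'Keeping the structure open' corresponds to failing to reject H₀.
H₀ was not rejected but H₀ is false — a Type II error (false negative).

Type II error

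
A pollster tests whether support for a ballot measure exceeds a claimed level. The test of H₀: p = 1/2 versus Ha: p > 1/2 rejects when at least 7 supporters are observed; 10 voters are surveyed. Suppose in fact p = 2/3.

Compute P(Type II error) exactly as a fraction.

A Type II error is failing to reject when Ha holds: with p = 2/3, β = P(X ≤ 6).
Summing C(10,j)·(2/3)^j·(1/3)^{10-j} for j = 0..6 gives 8675/19683.

8675/19683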